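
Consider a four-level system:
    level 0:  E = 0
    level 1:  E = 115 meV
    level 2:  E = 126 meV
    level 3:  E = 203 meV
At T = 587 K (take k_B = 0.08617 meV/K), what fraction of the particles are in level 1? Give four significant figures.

k_BT = 0.08617 × 587 K = 50.5818 meV.
Eᵢ/kT = 0, 2.27355, 2.49101, 4.01330.
Z = Σ e^(−Eᵢ/kT) = e^(−0) + e^(−2.27355) + e^(−2.49101) + e^(−4.01330) = 1.00000 + 0.102946 + 0.0828263 + 0.0180737 = 1.20385.
P₁ = e^(−E₁/kT) / Z = 0.102946/1.20385 = 0.08551.

0.08551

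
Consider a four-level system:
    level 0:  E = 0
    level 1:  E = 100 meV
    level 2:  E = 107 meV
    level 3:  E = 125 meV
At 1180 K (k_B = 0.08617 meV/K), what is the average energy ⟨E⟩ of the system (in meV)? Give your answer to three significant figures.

k_BT = 0.08617 × 1180 K = 101.68 meV.
Eᵢ/kT = 0, 0.98348, 1.0523, 1.2293.
Z = Σ e^(−Eᵢ/kT) = e^(−0) + e^(−0.98348) + e^(−1.0523) + e^(−1.2293) = 1.0000 + 0.37401 + 0.34913 + 0.29250 = 2.0156.
⟨E⟩ = Σ Eᵢ e^(−Eᵢ/kT) / Z = (0·1.0000 + 100·0.37401 + 107·0.34913 + 125·0.29250) / 2.0156 = 55.2 meV.

55.2 meV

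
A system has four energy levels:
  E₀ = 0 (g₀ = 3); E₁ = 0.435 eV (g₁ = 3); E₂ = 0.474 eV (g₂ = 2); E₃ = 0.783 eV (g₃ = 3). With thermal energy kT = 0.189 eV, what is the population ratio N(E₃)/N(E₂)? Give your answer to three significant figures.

0.292

n₃/n₂ = (g₃/g₂) exp[−(E₃−E₂)/kT] = (3/2) × exp(−(0.309 eV)/(0.189 eV)) = (3/2) × exp(-1.6349) = 0.292.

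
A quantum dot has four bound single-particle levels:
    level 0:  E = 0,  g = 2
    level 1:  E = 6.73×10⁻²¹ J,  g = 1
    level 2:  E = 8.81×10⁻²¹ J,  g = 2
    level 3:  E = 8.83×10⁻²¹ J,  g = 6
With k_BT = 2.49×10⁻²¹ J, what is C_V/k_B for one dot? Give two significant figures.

Eᵢ/kT = 0, 2.703, 3.538, 3.546.
Z = Σ gᵢe^(−Eᵢ/kT) = 2·e^(−0) + 1·e^(−2.703) + 2·e^(−3.538) + 6·e^(−3.546) = 2.000 + 0.06700 + 0.05814 + 0.1730 = 2.298.
⟨E⟩ = 1.084, ⟨E²⟩ = 9.154.
C_V/k_B = (⟨E²⟩ − ⟨E⟩²)/(kT)² = (9.154 − 1.175)/6.200 = 1.3.

1.3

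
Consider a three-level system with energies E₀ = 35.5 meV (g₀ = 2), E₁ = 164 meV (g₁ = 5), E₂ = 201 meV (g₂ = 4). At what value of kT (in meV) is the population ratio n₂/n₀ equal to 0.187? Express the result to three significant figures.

69.8 meV

n₂/n₀ = (g₂/g₀) exp[−(E₂−E₀)/kT] = 0.187.
⇒ (E₂−E₀)/kT = ln((4/2)/0.187) = ln(10.695) = 2.3698.
kT = 165.5 meV / 2.3698 = 69.8 meV.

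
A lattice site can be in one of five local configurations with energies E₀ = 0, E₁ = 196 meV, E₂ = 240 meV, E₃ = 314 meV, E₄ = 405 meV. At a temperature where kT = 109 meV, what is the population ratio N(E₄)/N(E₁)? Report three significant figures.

n₄/n₁ = exp[−(E₄−E₁)/kT] = exp(−(209 meV)/(109 meV)) = exp(-1.9174) = 0.147.

0.147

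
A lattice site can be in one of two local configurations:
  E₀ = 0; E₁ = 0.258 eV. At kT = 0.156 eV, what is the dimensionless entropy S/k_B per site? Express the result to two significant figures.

0.44

Eᵢ/kT = 0, 1.654.
Z = Σ e^(−Eᵢ/kT) = e^(−0) + e^(−1.654) = 1.000 + 0.1913 = 1.191.
⟨E⟩ = Σ EᵢPᵢ = 0.04144 eV.
S/k_B = ln Z + ⟨E⟩/kT = ln(1.191) + 0.04144/0.156 = 0.1748 + 0.2656 = 0.44.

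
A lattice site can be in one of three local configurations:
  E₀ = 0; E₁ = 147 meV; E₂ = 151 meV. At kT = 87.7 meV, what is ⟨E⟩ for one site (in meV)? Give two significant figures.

Eᵢ/kT = 0, 1.676, 1.722.
Z = Σ e^(−Eᵢ/kT) = e^(−0) + e^(−1.676) + e^(−1.722) = 1.000 + 0.1871 + 0.1787 = 1.366.
⟨E⟩ = Σ Eᵢ e^(−Eᵢ/kT) / Z = (0·1.000 + 147·0.1871 + 151·0.1787) / 1.366 = 40 meV.

40 meV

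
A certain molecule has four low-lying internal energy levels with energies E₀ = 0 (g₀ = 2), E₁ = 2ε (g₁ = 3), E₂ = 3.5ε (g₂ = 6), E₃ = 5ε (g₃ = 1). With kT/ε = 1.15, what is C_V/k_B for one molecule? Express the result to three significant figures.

1.16

Eᵢ/kT = 0, 1.7391, 3.0435, 4.3478.
Z = Σ gᵢe^(−Eᵢ/kT) = 2·e^(−0) + 3·e^(−1.7391) + 6·e^(−3.0435) + 1·e^(−4.3478) = 2.0000 + 0.52704 + 0.28601 + 0.012935 = 2.8260.
⟨E⟩ = 0.75010 ε, ⟨E²⟩ = 2.1002 ε².
C_V/k_B = (⟨E²⟩ − ⟨E⟩²)/(kT)² = (2.1002 − 0.56265)/1.3225 = 1.16.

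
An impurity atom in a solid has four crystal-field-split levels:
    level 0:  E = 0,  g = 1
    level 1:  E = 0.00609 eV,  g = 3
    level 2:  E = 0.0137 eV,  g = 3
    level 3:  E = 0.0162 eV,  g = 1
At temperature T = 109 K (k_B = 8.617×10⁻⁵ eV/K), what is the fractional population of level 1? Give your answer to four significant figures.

0.4554

k_BT = 8.617×10⁻⁵ × 109 K = 0.00939253 eV.
Eᵢ/kT = 0, 0.648388, 1.45861, 1.72477.
Z = Σ gᵢe^(−Eᵢ/kT) = 1·e^(−0) + 3·e^(−0.648388) + 3·e^(−1.45861) + 1·e^(−1.72477) = 1.00000 + 1.56866 + 0.697678 + 0.178214 = 3.44455.
P₁ = g₁ e^(−E₁/kT) / Z = 1.56866/3.44455 = 0.4554.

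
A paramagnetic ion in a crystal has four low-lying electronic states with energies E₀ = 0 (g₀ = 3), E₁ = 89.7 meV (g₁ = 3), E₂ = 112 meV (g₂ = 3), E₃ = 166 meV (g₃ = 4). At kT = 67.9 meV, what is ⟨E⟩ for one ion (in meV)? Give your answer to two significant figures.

Eᵢ/kT = 0, 1.321, 1.649, 2.445.
Z = Σ gᵢe^(−Eᵢ/kT) = 3·e^(−0) + 3·e^(−1.321) + 3·e^(−1.649) + 4·e^(−2.445) = 3.000 + 0.8006 + 0.5767 + 0.3469 = 4.724.
⟨E⟩ = Σ Eᵢ gᵢe^(−Eᵢ/kT) / Z = (0·3.000 + 89.7·0.8006 + 112·0.5767 + 166·0.3469) / 4.724 = 41 meV.

41 meV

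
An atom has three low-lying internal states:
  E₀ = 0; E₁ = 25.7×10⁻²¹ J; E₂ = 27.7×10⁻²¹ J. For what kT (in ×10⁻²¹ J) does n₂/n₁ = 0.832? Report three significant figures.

n₂/n₁ = exp[−(E₂−E₁)/kT] = 0.832.
⇒ (E₂−E₁)/kT = ln(1/0.832) = ln(1.2019) = 0.18390.
kT = 2.0 ×10⁻²¹ J / 0.18390 = 10.9 ×10⁻²¹ J.

10.9 ×10⁻²¹ J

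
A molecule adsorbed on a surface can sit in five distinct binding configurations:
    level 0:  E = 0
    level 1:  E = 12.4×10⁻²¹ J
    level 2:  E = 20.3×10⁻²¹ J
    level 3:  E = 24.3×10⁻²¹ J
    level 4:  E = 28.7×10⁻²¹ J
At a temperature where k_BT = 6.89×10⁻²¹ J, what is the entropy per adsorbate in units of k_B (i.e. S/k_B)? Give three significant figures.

0.725

Eᵢ/kT = 0, 1.7997, 2.9463, 3.5269, 4.1655.
Z = Σ e^(−Eᵢ/kT) = e^(−0) + e^(−1.7997) + e^(−2.9463) + e^(−3.5269) + e^(−4.1655) = 1.0000 + 0.16535 + 0.052534 + 0.029396 + 0.015522 = 1.2628.
⟨E⟩ = Σ EᵢPᵢ = 3.3866 ×10⁻²¹ J.
S/k_B = ln Z + ⟨E⟩/kT = ln(1.2628) + 3.3866/6.89 = 0.23333 + 0.49152 = 0.725.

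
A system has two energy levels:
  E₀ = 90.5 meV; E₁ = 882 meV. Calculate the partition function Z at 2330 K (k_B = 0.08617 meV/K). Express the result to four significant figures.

Z = 0.6495

k_BT = 0.08617 × 2330 K = 200.776 meV.
Eᵢ/kT = 0.450751, 4.39296.
Z = Σ e^(−Eᵢ/kT) = e^(−0.450751) + e^(−4.39296) = 0.637149 + 0.0123641 = 0.649513.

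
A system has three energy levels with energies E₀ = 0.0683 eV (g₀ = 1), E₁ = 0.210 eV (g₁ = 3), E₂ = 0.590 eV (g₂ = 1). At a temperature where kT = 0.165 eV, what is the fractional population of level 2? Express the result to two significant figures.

Eᵢ/kT = 0.4139, 1.273, 3.576.
Z = Σ gᵢe^(−Eᵢ/kT) = 1·e^(−0.4139) + 3·e^(−1.273) + 1·e^(−3.576) = 0.6611 + 0.8400 + 0.02799 = 1.529.
P₂ = g₂ e^(−E₂/kT) / Z = 0.02799/1.529 = 0.018.

0.018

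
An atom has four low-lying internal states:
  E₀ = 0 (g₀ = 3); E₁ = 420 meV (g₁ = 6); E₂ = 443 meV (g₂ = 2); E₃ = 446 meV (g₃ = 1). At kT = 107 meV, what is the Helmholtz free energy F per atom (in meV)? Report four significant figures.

Eᵢ/kT = 0, 3.92523, 4.14019, 4.16822.
Z = Σ gᵢe^(−Eᵢ/kT) = 3·e^(−0) + 6·e^(−3.92523) + 2·e^(−4.14019) + 1·e^(−4.16822) = 3.00000 + 0.118426 + 0.0318397 + 0.0154798 = 3.16575.
F = −kT ln Z = −107 × ln(3.16575) = −107 × 1.15239 = -123.3 meV.

-123.3 meV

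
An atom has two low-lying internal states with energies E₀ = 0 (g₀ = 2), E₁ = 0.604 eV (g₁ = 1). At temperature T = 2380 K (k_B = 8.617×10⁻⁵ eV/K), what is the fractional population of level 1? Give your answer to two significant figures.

0.026

k_BT = 8.617×10⁻⁵ × 2380 K = 0.2051 eV.
Eᵢ/kT = 0, 2.945.
Z = Σ gᵢe^(−Eᵢ/kT) = 2·e^(−0) + 1·e^(−2.945) = 2.000 + 0.05260 = 2.053.
P₁ = g₁ e^(−E₁/kT) / Z = 0.05260/2.053 = 0.026.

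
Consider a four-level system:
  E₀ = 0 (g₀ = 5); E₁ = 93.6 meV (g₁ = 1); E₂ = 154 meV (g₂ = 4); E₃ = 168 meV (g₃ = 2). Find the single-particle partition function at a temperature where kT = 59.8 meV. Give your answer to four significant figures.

Z = 5.634

Eᵢ/kT = 0, 1.56522, 2.57525, 2.80936.
Z = Σ gᵢe^(−Eᵢ/kT) = 5·e^(−0) + 1·e^(−1.56522) + 4·e^(−2.57525) + 2·e^(−2.80936) = 5.00000 + 0.209042 + 0.304539 + 0.120487 = 5.63407.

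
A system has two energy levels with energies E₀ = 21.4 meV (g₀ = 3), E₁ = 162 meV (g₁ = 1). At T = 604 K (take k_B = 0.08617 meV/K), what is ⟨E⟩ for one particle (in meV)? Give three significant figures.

k_BT = 0.08617 × 604 K = 52.047 meV.
Eᵢ/kT = 0.41117, 3.1126.
Z = Σ gᵢe^(−Eᵢ/kT) = 3·e^(−0.41117) + 1·e^(−3.1126) = 1.9886 + 0.044485 = 2.0331.
⟨E⟩ = Σ Eᵢ gᵢe^(−Eᵢ/kT) / Z = (21.4·1.9886 + 162·0.044485) / 2.0331 = 24.5 meV.

24.5 meV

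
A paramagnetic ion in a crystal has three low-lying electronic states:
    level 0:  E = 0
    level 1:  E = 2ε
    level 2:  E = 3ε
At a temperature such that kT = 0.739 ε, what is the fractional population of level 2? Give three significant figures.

Eᵢ/kT = 0, 2.7064, 4.0595.
Z = Σ e^(−Eᵢ/kT) = e^(−0) + e^(−2.7064) + e^(−4.0595) = 1.0000 + 0.066777 + 0.017258 = 1.0840.
P₂ = e^(−E₂/kT) / Z = 0.017258/1.0840 = 0.0159.

0.0159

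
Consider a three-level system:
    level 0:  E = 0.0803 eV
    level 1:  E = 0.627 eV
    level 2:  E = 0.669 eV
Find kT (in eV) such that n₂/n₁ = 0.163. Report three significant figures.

n₂/n₁ = exp[−(E₂−E₁)/kT] = 0.163.
⇒ (E₂−E₁)/kT = ln(1/0.163) = ln(6.1350) = 1.8140.
kT = 0.042 eV / 1.8140 = 0.0232 eV.

0.0232 eV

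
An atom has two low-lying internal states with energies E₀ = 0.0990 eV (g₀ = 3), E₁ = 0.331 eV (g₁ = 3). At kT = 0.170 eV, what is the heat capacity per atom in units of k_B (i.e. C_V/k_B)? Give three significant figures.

0.302

Eᵢ/kT = 0.58235, 1.9471.
Z = Σ gᵢe^(−Eᵢ/kT) = 3·e^(−0.58235) + 3·e^(−1.9471) = 1.6758 + 0.42806 = 2.1039.
⟨E⟩ = 0.14620 eV, ⟨E²⟩ = 0.030098 eV².
C_V/k_B = (⟨E²⟩ − ⟨E⟩²)/(kT)² = (0.030098 − 0.021374)/0.028900 = 0.302.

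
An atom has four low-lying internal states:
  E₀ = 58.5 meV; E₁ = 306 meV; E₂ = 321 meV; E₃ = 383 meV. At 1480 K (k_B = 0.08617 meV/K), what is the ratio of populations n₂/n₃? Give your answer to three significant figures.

1.63

k_BT = 0.08617 × 1480 K = 127.53 meV.
n₂/n₃ = exp[−(E₂−E₃)/kT] = exp(−(-62 meV)/(127.53 meV)) = exp(0.48616) = 1.63.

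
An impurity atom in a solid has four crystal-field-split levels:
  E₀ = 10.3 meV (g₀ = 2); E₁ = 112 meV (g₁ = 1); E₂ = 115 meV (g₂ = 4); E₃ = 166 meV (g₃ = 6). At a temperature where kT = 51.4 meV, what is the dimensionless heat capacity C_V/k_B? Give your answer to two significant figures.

1.3

Eᵢ/kT = 0.2004, 2.179, 2.237, 3.230.
Z = Σ gᵢe^(−Eᵢ/kT) = 2·e^(−0.2004) + 1·e^(−2.179) + 4·e^(−2.237) + 6·e^(−3.230) = 1.637 + 0.1132 + 0.4271 + 0.2373 = 2.415.
⟨E⟩ = 48.88 meV, ⟨E²⟩ = 5706 meV².
C_V/k_B = (⟨E²⟩ − ⟨E⟩²)/(kT)² = (5706 − 2389)/2642 = 1.3.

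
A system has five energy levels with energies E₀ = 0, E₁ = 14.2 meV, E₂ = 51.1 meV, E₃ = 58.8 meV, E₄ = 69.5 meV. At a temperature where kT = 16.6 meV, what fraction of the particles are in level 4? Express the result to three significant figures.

0.0100

Eᵢ/kT = 0, 0.85542, 3.0783, 3.5422, 4.1867.
Z = Σ e^(−Eᵢ/kT) = e^(−0) + e^(−0.85542) + e^(−3.0783) + e^(−3.5422) + e^(−4.1867) = 1.0000 + 0.42510 + 0.046037 + 0.028950 + 0.015196 = 1.5153.
P₄ = e^(−E₄/kT) / Z = 0.015196/1.5153 = 0.0100.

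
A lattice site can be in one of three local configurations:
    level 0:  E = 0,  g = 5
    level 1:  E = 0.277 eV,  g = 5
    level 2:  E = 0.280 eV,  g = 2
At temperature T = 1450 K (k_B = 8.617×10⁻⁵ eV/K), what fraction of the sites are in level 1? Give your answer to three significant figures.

0.0946

k_BT = 8.617×10⁻⁵ × 1450 K = 0.12495 eV.
Eᵢ/kT = 0, 2.2169, 2.2409.
Z = Σ gᵢe^(−Eᵢ/kT) = 5·e^(−0) + 5·e^(−2.2169) + 2·e^(−2.2409) = 5.0000 + 0.54473 + 0.21273 = 5.7575.
P₁ = g₁ e^(−E₁/kT) / Z = 0.54473/5.7575 = 0.0946.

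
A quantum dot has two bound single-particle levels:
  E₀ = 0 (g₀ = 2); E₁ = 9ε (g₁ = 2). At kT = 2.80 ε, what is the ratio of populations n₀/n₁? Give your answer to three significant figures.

n₀/n₁ = (g₀/g₁) exp[−(E₀−E₁)/kT] = (2/2) × exp(−(-9ε)/(2.80ε)) = (2/2) × exp(3.2143) = 24.9.

24.9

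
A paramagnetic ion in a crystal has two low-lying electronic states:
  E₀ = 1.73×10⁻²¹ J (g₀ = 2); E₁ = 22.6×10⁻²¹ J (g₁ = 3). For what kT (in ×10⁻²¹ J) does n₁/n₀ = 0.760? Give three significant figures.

30.7 ×10⁻²¹ J

n₁/n₀ = (g₁/g₀) exp[−(E₁−E₀)/kT] = 0.760.
⇒ (E₁−E₀)/kT = ln((3/2)/0.760) = ln(1.9737) = 0.67991.
kT = 20.87 ×10⁻²¹ J / 0.67991 = 30.7 ×10⁻²¹ J.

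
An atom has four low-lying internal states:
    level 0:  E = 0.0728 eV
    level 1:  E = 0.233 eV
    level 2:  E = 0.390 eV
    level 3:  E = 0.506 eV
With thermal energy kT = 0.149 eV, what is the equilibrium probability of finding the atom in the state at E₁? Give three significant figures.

0.225

Eᵢ/kT = 0.48859, 1.5638, 2.6174, 3.3960.
Z = Σ e^(−Eᵢ/kT) = e^(−0.48859) + e^(−1.5638) + e^(−2.6174) + e^(−3.3960) = 0.61349 + 0.20934 + 0.072992 + 0.033507 = 0.92933.
P₁ = e^(−E₁/kT) / Z = 0.20934/0.92933 = 0.225.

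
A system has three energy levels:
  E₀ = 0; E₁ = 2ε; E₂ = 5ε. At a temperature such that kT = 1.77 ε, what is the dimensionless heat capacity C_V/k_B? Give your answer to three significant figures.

0.492

Eᵢ/kT = 0, 1.1299, 2.8249.
Z = Σ e^(−Eᵢ/kT) = e^(−0) + e^(−1.1299) + e^(−2.8249) = 1.0000 + 0.32307 + 0.059315 = 1.3824.
⟨E⟩ = 0.68194 ε, ⟨E²⟩ = 2.0075 ε².
C_V/k_B = (⟨E²⟩ − ⟨E⟩²)/(kT)² = (2.0075 − 0.46504)/3.1329 = 0.492.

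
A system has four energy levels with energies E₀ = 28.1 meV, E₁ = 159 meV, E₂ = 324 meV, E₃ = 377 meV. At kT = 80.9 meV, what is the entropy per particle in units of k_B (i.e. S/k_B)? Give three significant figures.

0.595

Eᵢ/kT = 0.34734, 1.9654, 4.0049, 4.6601.
Z = Σ e^(−Eᵢ/kT) = e^(−0.34734) + e^(−1.9654) + e^(−4.0049) + e^(−4.6601) = 0.70657 + 0.14010 + 0.018226 + 0.0094655 = 0.87436.
⟨E⟩ = Σ EᵢPᵢ = 59.019 meV.
S/k_B = ln Z + ⟨E⟩/kT = ln(0.87436) + 59.019/80.9 = -0.13426 + 0.72953 = 0.595.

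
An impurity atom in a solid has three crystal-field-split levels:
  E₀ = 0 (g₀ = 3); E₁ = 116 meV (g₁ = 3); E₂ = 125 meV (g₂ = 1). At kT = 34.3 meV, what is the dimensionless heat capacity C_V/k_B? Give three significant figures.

0.464

Eᵢ/kT = 0, 3.3819, 3.6443.
Z = Σ gᵢe^(−Eᵢ/kT) = 3·e^(−0) + 3·e^(−3.3819) + 1·e^(−3.6443) = 3.0000 + 0.10195 + 0.026140 = 3.1281.
⟨E⟩ = 4.8252 meV, ⟨E²⟩ = 569.12 meV².
C_V/k_B = (⟨E²⟩ − ⟨E⟩²)/(kT)² = (569.12 − 23.283)/1176.5 = 0.464.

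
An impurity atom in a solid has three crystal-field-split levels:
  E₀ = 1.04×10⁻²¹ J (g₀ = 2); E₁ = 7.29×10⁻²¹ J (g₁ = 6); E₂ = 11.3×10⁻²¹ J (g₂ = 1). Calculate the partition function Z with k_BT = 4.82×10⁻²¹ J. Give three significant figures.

Eᵢ/kT = 0.21577, 1.5124, 2.3444.
Z = Σ gᵢe^(−Eᵢ/kT) = 2·e^(−0.21577) + 6·e^(−1.5124) + 1·e^(−2.3444) = 1.6118 + 1.3223 + 0.095905 = 3.0300.

Z = 3.03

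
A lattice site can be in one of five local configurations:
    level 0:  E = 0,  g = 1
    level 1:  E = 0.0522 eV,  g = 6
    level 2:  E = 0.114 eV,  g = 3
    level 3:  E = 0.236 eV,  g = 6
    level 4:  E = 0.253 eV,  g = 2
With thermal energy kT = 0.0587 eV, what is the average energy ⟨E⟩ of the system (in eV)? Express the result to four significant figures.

0.05209 eV

Eᵢ/kT = 0, 0.889267, 1.94208, 4.02044, 4.31005.
Z = Σ gᵢe^(−Eᵢ/kT) = 1·e^(−0) + 6·e^(−0.889267) + 3·e^(−1.94208) + 6·e^(−4.02044) + 2·e^(−4.31005) = 1.00000 + 2.46574 + 0.430216 + 0.107670 + 0.0268658 = 4.03049.
⟨E⟩ = Σ Eᵢ gᵢe^(−Eᵢ/kT) / Z = (0·1.00000 + 0.0522·2.46574 + 0.114·0.430216 + 0.236·0.107670 + 0.253·0.0268658) / 4.03049 = 0.05209 eV.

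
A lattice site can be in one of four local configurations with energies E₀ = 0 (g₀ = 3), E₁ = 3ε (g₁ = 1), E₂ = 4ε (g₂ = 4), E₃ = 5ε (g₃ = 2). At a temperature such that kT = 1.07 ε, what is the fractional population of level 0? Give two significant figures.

Eᵢ/kT = 0, 2.804, 3.738, 4.673.
Z = Σ gᵢe^(−Eᵢ/kT) = 3·e^(−0) + 1·e^(−2.804) + 4·e^(−3.738) + 2·e^(−4.673) = 3.000 + 0.06057 + 0.09521 + 0.01869 = 3.174.
P₀ = g₀ e^(−E₀/kT) / Z = 3.000/3.174 = 0.95.

0.95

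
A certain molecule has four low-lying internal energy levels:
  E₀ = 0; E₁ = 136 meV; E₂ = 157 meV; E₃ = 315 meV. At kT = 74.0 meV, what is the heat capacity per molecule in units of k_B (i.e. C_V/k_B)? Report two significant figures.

0.81

Eᵢ/kT = 0, 1.838, 2.122, 4.257.
Z = Σ e^(−Eᵢ/kT) = e^(−0) + e^(−1.838) + e^(−2.122) + e^(−4.257) = 1.000 + 0.1591 + 0.1198 + 0.01416 = 1.293.
⟨E⟩ = 34.73 meV, ⟨E²⟩ = 5646 meV².
C_V/k_B = (⟨E²⟩ − ⟨E⟩²)/(kT)² = (5646 − 1206)/5476 = 0.81.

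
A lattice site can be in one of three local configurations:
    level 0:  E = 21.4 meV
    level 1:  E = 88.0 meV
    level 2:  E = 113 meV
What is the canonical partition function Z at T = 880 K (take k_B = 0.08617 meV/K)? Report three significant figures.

k_BT = 0.08617 × 880 K = 75.830 meV.
Eᵢ/kT = 0.28221, 1.1605, 1.4902.
Z = Σ e^(−Eᵢ/kT) = e^(−0.28221) + e^(−1.1605) + e^(−1.4902) = 0.75412 + 0.31333 + 0.22533 = 1.2928.

Z = 1.29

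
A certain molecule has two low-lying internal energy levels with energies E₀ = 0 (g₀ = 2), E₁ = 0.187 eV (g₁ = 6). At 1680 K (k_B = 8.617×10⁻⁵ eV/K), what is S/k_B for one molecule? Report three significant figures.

1.88

k_BT = 8.617×10⁻⁵ × 1680 K = 0.14477 eV.
Eᵢ/kT = 0, 1.2917.
Z = Σ gᵢe^(−Eᵢ/kT) = 2·e^(−0) + 6·e^(−1.2917) = 2.0000 + 1.6488 = 3.6488.
⟨E⟩ = Σ EᵢPᵢ = 0.084501 eV.
S/k_B = ln Z + ⟨E⟩/kT = ln(3.6488) + 0.084501/0.14477 = 1.2944 + 0.58369 = 1.88.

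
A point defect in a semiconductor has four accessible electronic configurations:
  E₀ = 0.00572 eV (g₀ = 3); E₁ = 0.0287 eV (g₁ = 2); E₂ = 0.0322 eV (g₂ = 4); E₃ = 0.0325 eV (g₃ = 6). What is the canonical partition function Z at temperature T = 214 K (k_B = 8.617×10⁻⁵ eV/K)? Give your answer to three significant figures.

Z = 4.35

k_BT = 8.617×10⁻⁵ × 214 K = 0.018440 eV.
Eᵢ/kT = 0.31020, 1.5564, 1.7462, 1.7625.
Z = Σ gᵢe^(−Eᵢ/kT) = 3·e^(−0.31020) + 2·e^(−1.5564) + 4·e^(−1.7462) + 6·e^(−1.7625) = 2.1999 + 0.42179 + 0.69774 + 1.0297 = 4.3491.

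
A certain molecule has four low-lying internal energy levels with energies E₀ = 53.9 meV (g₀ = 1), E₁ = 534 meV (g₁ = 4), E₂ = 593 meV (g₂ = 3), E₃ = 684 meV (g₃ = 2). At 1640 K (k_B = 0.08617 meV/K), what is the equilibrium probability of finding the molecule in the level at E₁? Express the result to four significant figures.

0.1094

k_BT = 0.08617 × 1640 K = 141.319 meV.
Eᵢ/kT = 0.381407, 3.77869, 4.19618, 4.84011.
Z = Σ gᵢe^(−Eᵢ/kT) = 1·e^(−0.381407) + 4·e^(−3.77869) + 3·e^(−4.19618) + 2·e^(−4.84011) = 0.682900 + 0.0914104 + 0.0451589 + 0.0158124 = 0.835282.
P₁ = g₁ e^(−E₁/kT) / Z = 0.0914104/0.835282 = 0.1094.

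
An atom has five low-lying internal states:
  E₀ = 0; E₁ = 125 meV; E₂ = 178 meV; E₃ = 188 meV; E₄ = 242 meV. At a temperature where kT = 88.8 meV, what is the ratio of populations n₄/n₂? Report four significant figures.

0.4864

n₄/n₂ = exp[−(E₄−E₂)/kT] = exp(−(64 meV)/(88.8 meV)) = exp(-0.720721) = 0.4864.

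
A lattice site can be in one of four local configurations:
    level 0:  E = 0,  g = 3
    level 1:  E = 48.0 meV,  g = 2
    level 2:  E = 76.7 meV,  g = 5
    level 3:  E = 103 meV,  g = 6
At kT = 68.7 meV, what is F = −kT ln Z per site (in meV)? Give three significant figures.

Eᵢ/kT = 0, 0.69869, 1.1164, 1.4993.
Z = Σ gᵢe^(−Eᵢ/kT) = 3·e^(−0) + 2·e^(−0.69869) + 5·e^(−1.1164) + 6·e^(−1.4993) = 3.0000 + 0.99447 + 1.6373 + 1.3397 = 6.9715.
F = −kT ln Z = −68.7 × ln(6.9715) = −68.7 × 1.9418 = -133 meV.

-133 meV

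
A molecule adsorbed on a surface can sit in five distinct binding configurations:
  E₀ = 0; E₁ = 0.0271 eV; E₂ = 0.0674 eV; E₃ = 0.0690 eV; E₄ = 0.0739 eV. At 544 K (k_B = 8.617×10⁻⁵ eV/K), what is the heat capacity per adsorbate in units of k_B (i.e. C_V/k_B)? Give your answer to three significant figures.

k_BT = 8.617×10⁻⁵ × 544 K = 0.046876 eV.
Eᵢ/kT = 0, 0.57812, 1.4378, 1.4720, 1.5765.
Z = Σ e^(−Eᵢ/kT) = e^(−0) + e^(−0.57812) + e^(−1.4378) + e^(−1.4720) + e^(−1.5765) = 1.0000 + 0.56095 + 0.23745 + 0.22947 + 0.20670 = 2.2346.
⟨E⟩ = 0.027886 eV, ⟨E²⟩ = 0.0016611 eV².
C_V/k_B = (⟨E²⟩ − ⟨E⟩²)/(kT)² = (0.0016611 − 0.00077763)/0.0021974 = 0.402.

0.402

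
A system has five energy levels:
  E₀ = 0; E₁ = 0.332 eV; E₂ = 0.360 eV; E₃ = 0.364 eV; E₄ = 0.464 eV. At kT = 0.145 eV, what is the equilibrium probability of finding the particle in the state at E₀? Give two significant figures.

0.77

Eᵢ/kT = 0, 2.290, 2.483, 2.510, 3.200.
Z = Σ e^(−Eᵢ/kT) = e^(−0) + e^(−2.290) + e^(−2.483) + e^(−2.510) + e^(−3.200) = 1.000 + 0.1013 + 0.08349 + 0.08127 + 0.04076 = 1.307.
P₀ = e^(−E₀/kT) / Z = 1.000/1.307 = 0.77.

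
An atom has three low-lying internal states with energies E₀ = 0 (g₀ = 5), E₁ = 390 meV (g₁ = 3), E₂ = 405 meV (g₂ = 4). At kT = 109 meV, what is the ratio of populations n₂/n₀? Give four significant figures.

n₂/n₀ = (g₂/g₀) exp[−(E₂−E₀)/kT] = (4/5) × exp(−(405 meV)/(109 meV)) = (4/5) × exp(-3.71560) = 0.01947.

0.01947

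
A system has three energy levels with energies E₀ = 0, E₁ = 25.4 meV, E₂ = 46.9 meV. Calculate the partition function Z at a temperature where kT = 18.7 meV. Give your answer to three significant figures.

Eᵢ/kT = 0, 1.3583, 2.5080.
Z = Σ e^(−Eᵢ/kT) = e^(−0) + e^(−1.3583) + e^(−2.5080) = 1.0000 + 0.25710 + 0.081431 = 1.3385.

Z = 1.34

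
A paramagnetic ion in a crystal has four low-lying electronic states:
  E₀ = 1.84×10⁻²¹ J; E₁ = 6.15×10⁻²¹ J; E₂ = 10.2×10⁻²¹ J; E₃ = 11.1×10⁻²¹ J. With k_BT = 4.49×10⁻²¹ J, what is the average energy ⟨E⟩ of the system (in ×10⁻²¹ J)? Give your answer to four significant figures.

Eᵢ/kT = 0.409800, 1.36971, 2.27171, 2.47216.
Z = Σ e^(−Eᵢ/kT) = e^(−0.409800) + e^(−1.36971) + e^(−2.27171) + e^(−2.47216) = 0.663783 + 0.254181 + 0.103136 + 0.0844024 = 1.10550.
⟨E⟩ = Σ Eᵢ e^(−Eᵢ/kT) / Z = (1.84·0.663783 + 6.15·0.254181 + 10.2·0.103136 + 11.1·0.0844024) / 1.10550 = 4.318 ×10⁻²¹ J.

4.318 ×10⁻²¹ J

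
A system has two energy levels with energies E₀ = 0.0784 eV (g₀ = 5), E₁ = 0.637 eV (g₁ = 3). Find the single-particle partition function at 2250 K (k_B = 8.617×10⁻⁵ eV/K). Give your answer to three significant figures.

Z = 3.45

k_BT = 8.617×10⁻⁵ × 2250 K = 0.19388 eV.
Eᵢ/kT = 0.40437, 3.2855.
Z = Σ gᵢe^(−Eᵢ/kT) = 5·e^(−0.40437) + 3·e^(−3.2855) = 3.3370 + 0.11227 = 3.4493.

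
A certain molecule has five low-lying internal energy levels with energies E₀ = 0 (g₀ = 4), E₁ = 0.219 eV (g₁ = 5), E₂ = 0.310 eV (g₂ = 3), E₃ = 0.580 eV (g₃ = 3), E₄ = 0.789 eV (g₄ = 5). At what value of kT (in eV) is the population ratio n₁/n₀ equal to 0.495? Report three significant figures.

0.236 eV

n₁/n₀ = (g₁/g₀) exp[−(E₁−E₀)/kT] = 0.495.
⇒ (E₁−E₀)/kT = ln((5/4)/0.495) = ln(2.5253) = 0.92636.
kT = 0.219 eV / 0.92636 = 0.236 eV.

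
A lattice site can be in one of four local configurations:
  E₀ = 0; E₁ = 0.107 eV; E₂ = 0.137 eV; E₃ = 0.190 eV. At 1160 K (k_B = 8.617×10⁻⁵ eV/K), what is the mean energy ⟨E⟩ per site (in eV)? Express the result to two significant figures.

k_BT = 8.617×10⁻⁵ × 1160 K = 0.09996 eV.
Eᵢ/kT = 0, 1.070, 1.371, 1.901.
Z = Σ e^(−Eᵢ/kT) = e^(−0) + e^(−1.070) + e^(−1.371) + e^(−1.901) = 1.000 + 0.3430 + 0.2539 + 0.1494 = 1.746.
⟨E⟩ = Σ Eᵢ e^(−Eᵢ/kT) / Z = (0·1.000 + 0.107·0.3430 + 0.137·0.2539 + 0.190·0.1494) / 1.746 = 0.057 eV.

0.057 eV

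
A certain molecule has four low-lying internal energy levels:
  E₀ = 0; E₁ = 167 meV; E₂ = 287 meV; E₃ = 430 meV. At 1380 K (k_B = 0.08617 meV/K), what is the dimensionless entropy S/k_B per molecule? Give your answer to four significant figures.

k_BT = 0.08617 × 1380 K = 118.915 meV.
Eᵢ/kT = 0, 1.40436, 2.41349, 3.61603.
Z = Σ e^(−Eᵢ/kT) = e^(−0) + e^(−1.40436) + e^(−2.41349) + e^(−3.61603) = 1.00000 + 0.245524 + 0.0895024 + 0.0268892 = 1.36192.
⟨E⟩ = Σ EᵢPᵢ = 57.4572 meV.
S/k_B = ln Z + ⟨E⟩/kT = ln(1.36192) + 57.4572/118.915 = 0.308895 + 0.483179 = 0.7921.

0.7921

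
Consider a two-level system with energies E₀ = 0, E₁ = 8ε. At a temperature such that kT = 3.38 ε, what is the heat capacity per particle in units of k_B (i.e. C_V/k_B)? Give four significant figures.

0.4391

Eᵢ/kT = 0, 2.36686.
Z = Σ e^(−Eᵢ/kT) = e^(−0) + e^(−2.36686) = 1.00000 + 0.0937747 = 1.09377.
⟨E⟩ = 0.685882 ε, ⟨E²⟩ = 5.48706 ε².
C_V/k_B = (⟨E²⟩ − ⟨E⟩²)/(kT)² = (5.48706 − 0.470434)/11.4244 = 0.4391.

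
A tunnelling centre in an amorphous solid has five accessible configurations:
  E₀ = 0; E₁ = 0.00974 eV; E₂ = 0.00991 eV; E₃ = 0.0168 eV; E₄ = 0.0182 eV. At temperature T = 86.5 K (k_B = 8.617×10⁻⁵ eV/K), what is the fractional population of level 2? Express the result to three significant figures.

k_BT = 8.617×10⁻⁵ × 86.5 K = 0.0074537 eV.
Eᵢ/kT = 0, 1.3067, 1.3295, 2.2539, 2.4417.
Z = Σ e^(−Eᵢ/kT) = e^(−0) + e^(−1.3067) + e^(−1.3295) + e^(−2.2539) + e^(−2.4417) = 1.0000 + 0.27071 + 0.26461 + 0.10499 + 0.087013 = 1.7273.
P₂ = e^(−E₂/kT) / Z = 0.26461/1.7273 = 0.153.

0.153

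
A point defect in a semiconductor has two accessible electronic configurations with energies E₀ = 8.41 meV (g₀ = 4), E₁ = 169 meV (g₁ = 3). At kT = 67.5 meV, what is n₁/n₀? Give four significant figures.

n₁/n₀ = (g₁/g₀) exp[−(E₁−E₀)/kT] = (3/4) × exp(−(160.59 meV)/(67.5 meV)) = (3/4) × exp(-2.37911) = 0.06947.

0.06947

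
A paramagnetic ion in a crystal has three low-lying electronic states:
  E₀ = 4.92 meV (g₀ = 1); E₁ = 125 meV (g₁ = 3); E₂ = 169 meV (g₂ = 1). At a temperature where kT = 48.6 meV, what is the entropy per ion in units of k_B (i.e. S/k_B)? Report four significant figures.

0.8290

Eᵢ/kT = 0.101235, 2.57202, 3.47737.
Z = Σ gᵢe^(−Eᵢ/kT) = 1·e^(−0.101235) + 3·e^(−2.57202) + 1·e^(−3.47737) = 0.903721 + 0.229143 + 0.0308885 = 1.16375.
⟨E⟩ = Σ EᵢPᵢ = 32.9189 meV.
S/k_B = ln Z + ⟨E⟩/kT = ln(1.16375) + 32.9189/48.6 = 0.151648 + 0.677344 = 0.8290.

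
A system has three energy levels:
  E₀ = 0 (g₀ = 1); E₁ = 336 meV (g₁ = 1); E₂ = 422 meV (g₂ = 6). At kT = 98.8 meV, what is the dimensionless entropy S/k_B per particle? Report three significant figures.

0.533

Eᵢ/kT = 0, 3.4008, 4.2713.
Z = Σ gᵢe^(−Eᵢ/kT) = 1·e^(−0) + 1·e^(−3.4008) + 6·e^(−4.2713) = 1.0000 + 0.033347 + 0.083782 = 1.1171.
⟨E⟩ = Σ EᵢPᵢ = 41.680 meV.
S/k_B = ln Z + ⟨E⟩/kT = ln(1.1171) + 41.680/98.8 = 0.11074 + 0.42186 = 0.533.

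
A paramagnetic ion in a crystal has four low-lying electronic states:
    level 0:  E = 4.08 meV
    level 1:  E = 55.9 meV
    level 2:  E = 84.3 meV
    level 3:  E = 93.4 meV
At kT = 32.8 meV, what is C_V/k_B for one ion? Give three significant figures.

Eᵢ/kT = 0.12439, 1.7043, 2.5701, 2.8476.
Z = Σ e^(−Eᵢ/kT) = e^(−0.12439) + e^(−1.7043) + e^(−2.5701) + e^(−2.8476) = 0.88304 + 0.18190 + 0.076528 + 0.057983 = 1.1995.
⟨E⟩ = 21.374 meV, ⟨E²⟩ = 1361.2 meV².
C_V/k_B = (⟨E²⟩ − ⟨E⟩²)/(kT)² = (1361.2 − 456.85)/1075.8 = 0.841.

0.841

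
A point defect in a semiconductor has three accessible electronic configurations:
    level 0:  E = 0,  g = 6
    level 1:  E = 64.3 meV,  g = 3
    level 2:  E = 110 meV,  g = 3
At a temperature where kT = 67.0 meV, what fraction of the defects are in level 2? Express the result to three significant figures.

Eᵢ/kT = 0, 0.95970, 1.6418.
Z = Σ gᵢe^(−Eᵢ/kT) = 6·e^(−0) + 3·e^(−0.95970) + 3·e^(−1.6418) = 6.0000 + 1.1490 + 0.58089 = 7.7299.
P₂ = g₂ e^(−E₂/kT) / Z = 0.58089/7.7299 = 0.0751.

0.0751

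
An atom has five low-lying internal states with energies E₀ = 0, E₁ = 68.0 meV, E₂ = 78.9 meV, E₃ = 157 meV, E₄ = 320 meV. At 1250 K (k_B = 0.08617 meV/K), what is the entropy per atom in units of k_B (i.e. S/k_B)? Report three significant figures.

1.35

k_BT = 0.08617 × 1250 K = 107.71 meV.
Eᵢ/kT = 0, 0.63132, 0.73252, 1.4576, 2.9709.
Z = Σ e^(−Eᵢ/kT) = e^(−0) + e^(−0.63132) + e^(−0.73252) + e^(−1.4576) + e^(−2.9709) = 1.0000 + 0.53189 + 0.48070 + 0.23279 + 0.051257 = 2.2966.
⟨E⟩ = Σ EᵢPᵢ = 55.319 meV.
S/k_B = ln Z + ⟨E⟩/kT = ln(2.2966) + 55.319/107.71 = 0.83143 + 0.51359 = 1.35.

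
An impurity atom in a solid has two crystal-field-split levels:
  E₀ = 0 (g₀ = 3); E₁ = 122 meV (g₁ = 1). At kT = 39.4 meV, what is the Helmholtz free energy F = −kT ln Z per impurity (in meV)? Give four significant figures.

Eᵢ/kT = 0, 3.09645.
Z = Σ gᵢe^(−Eᵢ/kT) = 3·e^(−0) + 1·e^(−3.09645) = 3.00000 + 0.0452094 = 3.04521.
F = −kT ln Z = −39.4 × ln(3.04521) = −39.4 × 1.11357 = -43.87 meV.

-43.87 meV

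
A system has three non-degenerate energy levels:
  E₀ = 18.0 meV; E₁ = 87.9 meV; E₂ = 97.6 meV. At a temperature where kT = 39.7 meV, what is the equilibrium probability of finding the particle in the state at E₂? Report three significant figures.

Eᵢ/kT = 0.45340, 2.2141, 2.4584.
Z = Σ e^(−Eᵢ/kT) = e^(−0.45340) + e^(−2.2141) + e^(−2.4584) = 0.63546 + 0.10925 + 0.085572 = 0.83028.
P₂ = e^(−E₂/kT) / Z = 0.085572/0.83028 = 0.103.

0.103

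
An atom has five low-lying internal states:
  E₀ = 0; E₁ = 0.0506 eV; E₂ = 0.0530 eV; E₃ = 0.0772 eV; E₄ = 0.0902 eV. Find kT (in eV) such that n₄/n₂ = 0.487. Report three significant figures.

n₄/n₂ = exp[−(E₄−E₂)/kT] = 0.487.
⇒ (E₄−E₂)/kT = ln(1/0.487) = ln(2.0534) = 0.71950.
kT = 0.0372 eV / 0.71950 = 0.0517 eV.

0.0517 eV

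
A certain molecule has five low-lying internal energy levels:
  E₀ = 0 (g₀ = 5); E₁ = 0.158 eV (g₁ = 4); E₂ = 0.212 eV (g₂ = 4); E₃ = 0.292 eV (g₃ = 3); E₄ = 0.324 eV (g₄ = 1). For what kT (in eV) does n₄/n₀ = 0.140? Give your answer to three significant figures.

n₄/n₀ = (g₄/g₀) exp[−(E₄−E₀)/kT] = 0.140.
⇒ (E₄−E₀)/kT = ln((1/5)/0.140) = ln(1.4286) = 0.35669.
kT = 0.324 eV / 0.35669 = 0.908 eV.

0.908 eV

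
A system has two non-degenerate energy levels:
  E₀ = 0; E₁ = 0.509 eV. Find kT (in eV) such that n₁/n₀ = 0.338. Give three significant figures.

n₁/n₀ = exp[−(E₁−E₀)/kT] = 0.338.
⇒ (E₁−E₀)/kT = ln(1/0.338) = ln(2.9586) = 1.0847.
kT = 0.509 eV / 1.0847 = 0.469 eV.

0.469 eV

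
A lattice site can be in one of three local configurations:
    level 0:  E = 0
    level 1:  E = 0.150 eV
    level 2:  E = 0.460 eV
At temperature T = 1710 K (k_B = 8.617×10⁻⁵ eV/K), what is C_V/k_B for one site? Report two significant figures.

0.44

k_BT = 8.617×10⁻⁵ × 1710 K = 0.1474 eV.
Eᵢ/kT = 0, 1.018, 3.121.
Z = Σ e^(−Eᵢ/kT) = e^(−0) + e^(−1.018) + e^(−3.121) = 1.000 + 0.3613 + 0.04411 = 1.405.
⟨E⟩ = 0.05301 eV, ⟨E²⟩ = 0.01243 eV².
C_V/k_B = (⟨E²⟩ − ⟨E⟩²)/(kT)² = (0.01243 − 0.002810)/0.02173 = 0.44.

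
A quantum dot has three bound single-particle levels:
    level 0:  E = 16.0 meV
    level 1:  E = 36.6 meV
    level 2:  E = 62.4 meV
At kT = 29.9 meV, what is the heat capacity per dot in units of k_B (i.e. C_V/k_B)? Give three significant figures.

Eᵢ/kT = 0.53512, 1.2241, 2.0870.
Z = Σ e^(−Eᵢ/kT) = e^(−0.53512) + e^(−1.2241) + e^(−2.0870) = 0.58560 + 0.29402 + 0.12406 = 1.0037.
⟨E⟩ = 27.769 meV, ⟨E²⟩ = 1023.0 meV².
C_V/k_B = (⟨E²⟩ − ⟨E⟩²)/(kT)² = (1023.0 − 771.12)/894.01 = 0.282.

0.282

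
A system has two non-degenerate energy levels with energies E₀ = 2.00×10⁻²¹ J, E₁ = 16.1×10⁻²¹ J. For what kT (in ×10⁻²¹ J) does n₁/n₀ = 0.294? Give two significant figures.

n₁/n₀ = exp[−(E₁−E₀)/kT] = 0.294.
⇒ (E₁−E₀)/kT = ln(1/0.294) = ln(3.401) = 1.224.
kT = 14.10 ×10⁻²¹ J / 1.224 = 12 ×10⁻²¹ J.

12 ×10⁻²¹ J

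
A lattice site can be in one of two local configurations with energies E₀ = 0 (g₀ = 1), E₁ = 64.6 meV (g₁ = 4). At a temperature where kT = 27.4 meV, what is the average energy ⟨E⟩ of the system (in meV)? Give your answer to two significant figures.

18 meV

Eᵢ/kT = 0, 2.358.
Z = Σ gᵢe^(−Eᵢ/kT) = 1·e^(−0) + 4·e^(−2.358) = 1.000 + 0.3784 = 1.378.
⟨E⟩ = Σ Eᵢ gᵢe^(−Eᵢ/kT) / Z = (0·1.000 + 64.6·0.3784) / 1.378 = 18 meV.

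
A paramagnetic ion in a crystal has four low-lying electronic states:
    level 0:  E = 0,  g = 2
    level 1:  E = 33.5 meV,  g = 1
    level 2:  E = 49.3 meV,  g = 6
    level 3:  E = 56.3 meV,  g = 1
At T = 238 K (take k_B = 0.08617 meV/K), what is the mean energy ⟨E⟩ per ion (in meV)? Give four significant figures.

13.17 meV

k_BT = 0.08617 × 238 K = 20.5085 meV.
Eᵢ/kT = 0, 1.63347, 2.40388, 2.74520.
Z = Σ gᵢe^(−Eᵢ/kT) = 2·e^(−0) + 1·e^(−1.63347) + 6·e^(−2.40388) + 1·e^(−2.74520) = 2.00000 + 0.195251 + 0.542200 + 0.0642355 = 2.80169.
⟨E⟩ = Σ Eᵢ gᵢe^(−Eᵢ/kT) / Z = (0·2.00000 + 33.5·0.195251 + 49.3·0.542200 + 56.3·0.0642355) / 2.80169 = 13.17 meV.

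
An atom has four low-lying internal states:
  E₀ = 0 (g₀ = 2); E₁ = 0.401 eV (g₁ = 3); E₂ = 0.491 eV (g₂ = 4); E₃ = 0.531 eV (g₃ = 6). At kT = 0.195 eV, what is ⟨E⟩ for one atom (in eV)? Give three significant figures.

0.168 eV

Eᵢ/kT = 0, 2.0564, 2.5179, 2.7231.
Z = Σ gᵢe^(−Eᵢ/kT) = 2·e^(−0) + 3·e^(−2.0564) + 4·e^(−2.5179) + 6·e^(−2.7231) = 2.0000 + 0.38374 + 0.32251 + 0.39403 = 3.1003.
⟨E⟩ = Σ Eᵢ gᵢe^(−Eᵢ/kT) / Z = (0·2.0000 + 0.401·0.38374 + 0.491·0.32251 + 0.531·0.39403) / 3.1003 = 0.168 eV.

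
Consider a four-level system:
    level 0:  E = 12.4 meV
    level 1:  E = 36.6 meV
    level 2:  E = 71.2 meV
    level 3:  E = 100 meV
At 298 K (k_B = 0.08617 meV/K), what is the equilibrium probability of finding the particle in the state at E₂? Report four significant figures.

0.06646

k_BT = 0.08617 × 298 K = 25.6787 meV.
Eᵢ/kT = 0.482890, 1.42531, 2.77273, 3.89428.
Z = Σ e^(−Eᵢ/kT) = e^(−0.482890) + e^(−1.42531) + e^(−2.77273) + e^(−3.89428) = 0.616998 + 0.240434 + 0.0624912 + 0.0203580 = 0.940281.
P₂ = e^(−E₂/kT) / Z = 0.0624912/0.940281 = 0.06646.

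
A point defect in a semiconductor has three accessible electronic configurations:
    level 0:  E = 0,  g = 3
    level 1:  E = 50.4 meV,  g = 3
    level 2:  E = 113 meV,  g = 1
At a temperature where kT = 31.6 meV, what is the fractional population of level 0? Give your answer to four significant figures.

Eᵢ/kT = 0, 1.59494, 3.57595.
Z = Σ gᵢe^(−Eᵢ/kT) = 3·e^(−0) + 3·e^(−1.59494) + 1·e^(−3.57595) = 3.00000 + 0.608762 + 0.0279888 = 3.63675.
P₀ = g₀ e^(−E₀/kT) / Z = 3.00000/3.63675 = 0.8249.

0.8249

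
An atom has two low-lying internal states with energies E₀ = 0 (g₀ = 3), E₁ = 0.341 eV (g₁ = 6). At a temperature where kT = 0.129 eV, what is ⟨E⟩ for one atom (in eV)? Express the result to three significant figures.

0.0425 eV

Eᵢ/kT = 0, 2.6434.
Z = Σ gᵢe^(−Eᵢ/kT) = 3·e^(−0) + 6·e^(−2.6434) = 3.0000 + 0.42671 = 3.4267.
⟨E⟩ = Σ Eᵢ gᵢe^(−Eᵢ/kT) / Z = (0·3.0000 + 0.341·0.42671) / 3.4267 = 0.0425 eV.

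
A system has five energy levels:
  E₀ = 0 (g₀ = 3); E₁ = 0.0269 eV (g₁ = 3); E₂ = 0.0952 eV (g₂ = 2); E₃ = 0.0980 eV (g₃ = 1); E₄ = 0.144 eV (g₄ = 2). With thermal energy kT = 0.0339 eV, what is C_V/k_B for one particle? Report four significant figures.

0.4722

Eᵢ/kT = 0, 0.793510, 2.80826, 2.89086, 4.24779.
Z = Σ gᵢe^(−Eᵢ/kT) = 3·e^(−0) + 3·e^(−0.793510) + 2·e^(−2.80826) + 1·e^(−2.89086) + 2·e^(−4.24779) = 3.00000 + 1.35676 + 0.120620 + 0.0555284 + 0.0285916 = 4.56150.
⟨E⟩ = 0.0126140 eV, ⟨E²⟩ = 0.000701769 eV².
C_V/k_B = (⟨E²⟩ − ⟨E⟩²)/(kT)² = (0.000701769 − 0.000159113)/0.00114921 = 0.4722.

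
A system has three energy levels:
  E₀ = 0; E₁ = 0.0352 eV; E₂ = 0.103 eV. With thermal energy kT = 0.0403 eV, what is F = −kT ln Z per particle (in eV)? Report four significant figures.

-0.01621 eV

Eᵢ/kT = 0, 0.873449, 2.55583.
Z = Σ e^(−Eᵢ/kT) = e^(−0) + e^(−0.873449) + e^(−2.55583) = 1.00000 + 0.417509 + 0.0776278 = 1.49514.
F = −kT ln Z = −0.0403 × ln(1.49514) = −0.0403 × 0.402220 = -0.01621 eV.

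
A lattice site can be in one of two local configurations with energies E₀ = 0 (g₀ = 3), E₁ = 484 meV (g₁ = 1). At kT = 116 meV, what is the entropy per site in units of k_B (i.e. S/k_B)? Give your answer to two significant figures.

Eᵢ/kT = 0, 4.172.
Z = Σ gᵢe^(−Eᵢ/kT) = 3·e^(−0) + 1·e^(−4.172) = 3.000 + 0.01542 = 3.015.
⟨E⟩ = Σ EᵢPᵢ = 2.475 meV.
S/k_B = ln Z + ⟨E⟩/kT = ln(3.015) + 2.475/116 = 1.104 + 0.02134 = 1.1.

1.1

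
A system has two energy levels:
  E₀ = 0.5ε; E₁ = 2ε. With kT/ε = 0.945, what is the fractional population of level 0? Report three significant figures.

Eᵢ/kT = 0.52910, 2.1164.
Z = Σ e^(−Eᵢ/kT) = e^(−0.52910) + e^(−2.1164) = 0.58913 + 0.12046 = 0.70959.
P₀ = e^(−E₀/kT) / Z = 0.58913/0.70959 = 0.830.

0.830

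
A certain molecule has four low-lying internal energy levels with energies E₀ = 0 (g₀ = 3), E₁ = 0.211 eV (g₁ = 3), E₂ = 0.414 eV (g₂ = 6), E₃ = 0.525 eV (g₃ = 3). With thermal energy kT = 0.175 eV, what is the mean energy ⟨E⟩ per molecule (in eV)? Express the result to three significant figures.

Eᵢ/kT = 0, 1.2057, 2.3657, 3.0000.
Z = Σ gᵢe^(−Eᵢ/kT) = 3·e^(−0) + 3·e^(−1.2057) + 6·e^(−2.3657) + 3·e^(−3.0000) = 3.0000 + 0.89845 + 0.56330 + 0.14936 = 4.6111.
⟨E⟩ = Σ Eᵢ gᵢe^(−Eᵢ/kT) / Z = (0·3.0000 + 0.211·0.89845 + 0.414·0.56330 + 0.525·0.14936) / 4.6111 = 0.109 eV.

0.109 eV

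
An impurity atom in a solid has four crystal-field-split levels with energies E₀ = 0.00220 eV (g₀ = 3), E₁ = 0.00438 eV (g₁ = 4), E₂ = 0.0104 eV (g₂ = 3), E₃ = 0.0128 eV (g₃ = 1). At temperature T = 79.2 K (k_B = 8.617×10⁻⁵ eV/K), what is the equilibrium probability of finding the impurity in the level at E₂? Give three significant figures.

k_BT = 8.617×10⁻⁵ × 79.2 K = 0.0068247 eV.
Eᵢ/kT = 0.32236, 0.64179, 1.5239, 1.8755.
Z = Σ gᵢe^(−Eᵢ/kT) = 3·e^(−0.32236) + 4·e^(−0.64179) + 3·e^(−1.5239) + 1·e^(−1.8755) = 2.1733 + 2.1054 + 0.65358 + 0.15328 = 5.0856.
P₂ = g₂ e^(−E₂/kT) / Z = 0.65358/5.0856 = 0.129.

0.129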